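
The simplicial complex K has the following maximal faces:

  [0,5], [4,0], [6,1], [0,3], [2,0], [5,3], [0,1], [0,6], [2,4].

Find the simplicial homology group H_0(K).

Order the vertices as 0 < 1 < 2 < 3 < 4 < 5 < 6. Listing each simplex with vertices in this order, K has dimension 1 with simplices:

  0-simplices (7): [0], [1], [2], [3], [4], [5], [6]
  1-simplices (9): [0,1], [0,2], [0,3], [0,4], [0,5], [0,6], [1,6], [2,4], [3,5]

so the chain groups are C_0 ≅ Z^7, C_1 ≅ Z^9.

The boundary map ∂_1: C_1 → C_0 sends each edge [p,q] (with p < q) to q − p. For instance
  ∂[0,3] = [3] − [0].
The resulting 7×9 matrix has rank 6, and its Smith normal form has invariant factors (1,1,1,1,1,1).

Computing H_k = (kernel of ∂_k) / (image of ∂_{k+1}):

  H_0: rank C_0 − rank ∂_1 = 7 − 6 = 1, and the invariant factors of ∂_1 are all 1, so H_0 = Z.

H_0 ≅ Z.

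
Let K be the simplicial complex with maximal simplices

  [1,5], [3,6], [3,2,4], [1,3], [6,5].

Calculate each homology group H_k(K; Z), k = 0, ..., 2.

Take the total order 1 < 2 < 3 < 4 < 5 < 6 on the vertex set. Then K (dimension 2) consists of the simplices:

  0-simplices (6): [1], [2], [3], [4], [5], [6]
  1-simplices (7): [1,3], [1,5], [2,3], [2,4], [3,4], [3,6], [5,6]
  2-simplices (1): [2,3,4]

Hence C_0 ≅ Z^6, C_1 ≅ Z^7, C_2 ≅ Z^1.

The boundary map ∂_1: C_1 → C_0 sends each edge [p,q] (with p < q) to q − p.
This gives a 6×7 integer matrix of rank 5; reducing to Smith normal form yields diagonal entries (1,1,1,1,1).

The boundary map ∂_2: C_2 → C_1 acts by ∂[p,q,r] = [q,r] − [p,r] + [p,q]. For instance
  ∂[2,3,4] = [3,4] − [2,4] + [2,3].
The 7×1 boundary matrix has rank 1 and Smith normal form diag(1).

From H_k ≅ ker(∂_k) / im(∂_{k+1}) we obtain:

  H_0: rank C_0 − rank ∂_1 = 6 − 5 = 1, and the invariant factors of ∂_1 are all 1, so H_0 = Z.
  H_1: rank ker ∂_1 − rank ∂_2 = (7 − 5) − 1 = 1, and the invariant factors of ∂_2 are all 1, so H_1 = Z.
  H_2: rank ker ∂_2 − rank ∂_3 = (1 − 1) − 0 = 0, and there is no ∂_3, so H_2 = 0.

H_0 ≅ Z,  H_1 ≅ Z,  H_2 = 0.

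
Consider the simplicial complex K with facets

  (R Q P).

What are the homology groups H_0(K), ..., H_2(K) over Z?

H_0 = Z,  H_1 = 0,  H_2 = 0.

We work with the vertex ordering P < Q < R. The simplices of K, each written with vertices in increasing order, are:

  0-simplices (3): P, Q, R
  1-simplices (3): PQ, PR, QR
  2-simplices (1): PQR

so the chain groups are C_0 ≅ Z^3, C_1 ≅ Z^3, C_2 ≅ Z^1.

Boundary ∂_1: C_1 → C_0 is given by ∂[p,q] = [q] − [p]. For instance
  ∂QR = R − Q.
As a 3×3 matrix over Z this has rank 2, with invariant factors (1,1).

Boundary ∂_2: C_2 → C_1 sends each 2-simplex [p,q,r] to [q,r] − [p,r] + [p,q]. For instance
  ∂PQR = QR − PR + PQ.
The 3×1 boundary matrix has rank 1 and Smith normal form diag(1).

Now H_k = ker ∂_k / im ∂_{k+1}, so:

  H_0: rank C_0 − rank ∂_1 = 3 − 2 = 1, and the invariant factors of ∂_1 are all 1, so H_0 = Z.
  H_1: rank ker ∂_1 − rank ∂_2 = (3 − 2) − 1 = 0, and the invariant factors of ∂_2 are all 1, so H_1 = 0.
  H_2: rank ker ∂_2 − rank ∂_3 = (1 − 1) − 0 = 0, and there is no ∂_3, so H_2 = 0.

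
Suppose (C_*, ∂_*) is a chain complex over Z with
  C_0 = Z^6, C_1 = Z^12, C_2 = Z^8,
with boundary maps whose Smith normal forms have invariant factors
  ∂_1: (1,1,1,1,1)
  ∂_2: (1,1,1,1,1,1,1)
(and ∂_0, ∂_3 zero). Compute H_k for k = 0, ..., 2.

H_0 ≅ Z,  H_1 = 0,  H_2 ≅ Z.

H_0: b_0 = 6 − 0 − 5 = 1; torsion from ∂_1 factors > 1: none. So H_0 ≅ Z.
H_1: b_1 = 12 − 5 − 7 = 0; torsion from ∂_2 factors > 1: none. So H_1 ≅ 0.
H_2: b_2 = 8 − 7 − 0 = 1; torsion from ∂_3 factors > 1: none. So H_2 ≅ Z.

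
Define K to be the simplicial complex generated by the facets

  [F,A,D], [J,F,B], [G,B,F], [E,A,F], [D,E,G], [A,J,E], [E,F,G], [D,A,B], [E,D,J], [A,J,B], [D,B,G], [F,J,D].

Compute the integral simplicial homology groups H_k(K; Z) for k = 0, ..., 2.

Order the vertices as A < B < D < E < F < G < J. Listing each simplex with vertices in this order, K has dimension 2 with simplices:

  0-simplices (7): A, B, D, E, F, G, J
  1-simplices (18): AB, AD, AE, AF, AJ, BD, BF, BG, BJ, DE, DF, DG, DJ, EF, EG, EJ, FG, FJ
  2-simplices (12): ABD, ABJ, ADF, AEF, AEJ, BDG, BFG, BFJ, DEG, DEJ, DFJ, EFG

so the chain groups are C_0 ≅ Z^7, C_1 ≅ Z^18, C_2 ≅ Z^12.

Boundary ∂_1: C_1 → C_0 sends each edge [p,q] (with p < q) to q − p. For instance
  ∂EJ = J − E.
This gives a 7×18 integer matrix of rank 6; reducing to Smith normal form yields diagonal entries (1,1,1,1,1,1).

The boundary map ∂_2: C_2 → C_1 acts by ∂[p,q,r] = [q,r] − [p,r] + [p,q]. For instance
  ∂ABJ = BJ − AJ + AB,
  ∂EFG = FG − EG + EF.
As a 18×12 matrix over Z this has rank 12, with invariant factors (1,1,1,1,1,1,1,1,1,1,1,2).

Computing H_k = (kernel of ∂_k) / (image of ∂_{k+1}):

  H_0: rank C_0 − rank ∂_1 = 7 − 6 = 1, and the invariant factors of ∂_1 are all 1, so H_0 ≅ Z.
  H_1: rank ker ∂_1 − rank ∂_2 = (18 − 6) − 12 = 0, and ∂_2 has invariant factor 2 > 1, so H_1 ≅ Z/2Z.
  H_2: rank ker ∂_2 − rank ∂_3 = (12 − 12) − 0 = 0, and there is no ∂_3, so H_2 ≅ 0.

(K is a triangulation of the real projective plane RP^2.)

H_0 ≅ Z,  H_1 ≅ Z/2Z,  H_2 = 0.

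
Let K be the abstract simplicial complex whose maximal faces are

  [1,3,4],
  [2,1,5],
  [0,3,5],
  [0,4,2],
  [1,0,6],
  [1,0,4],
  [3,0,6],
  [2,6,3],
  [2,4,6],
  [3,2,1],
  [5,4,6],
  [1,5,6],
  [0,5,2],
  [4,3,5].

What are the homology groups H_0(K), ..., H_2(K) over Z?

Order the vertices as 0 < 1 < 2 < 3 < 4 < 5 < 6. Listing each simplex with vertices in this order, K has dimension 2 with simplices:

  0-simplices (7): [0], [1], [2], [3], [4], [5], [6]
  1-simplices (21): [0,1], [0,2], [0,3], [0,4], [0,5], [0,6], [1,2], [1,3], [1,4], [1,5], [1,6], [2,3], [2,4], [2,5], [2,6], [3,4], [3,5], [3,6], [4,5], [4,6], [5,6]
  2-simplices (14): [0,1,4], [0,1,6], [0,2,4], [0,2,5], [0,3,5], [0,3,6], [1,2,3], [1,2,5], [1,3,4], [1,5,6], [2,3,6], [2,4,6], [3,4,5], [4,5,6]

so the chain groups are C_0 ≅ Z^7, C_1 ≅ Z^21, C_2 ≅ Z^14.

The boundary map ∂_1: C_1 → C_0 maps an edge to its endpoints' difference, ∂[p,q] = q − p.
As a 7×21 matrix over Z this has rank 6, with invariant factors (1,1,1,1,1,1).

The boundary map ∂_2: C_2 → C_1 sends each 2-simplex [p,q,r] to [q,r] − [p,r] + [p,q]. For instance
  ∂[3,4,5] = [4,5] − [3,5] + [3,4],
  ∂[2,3,6] = [3,6] − [2,6] + [2,3].
As a 21×14 matrix over Z this has rank 13, with invariant factors (1,1,1,1,1,1,1,1,1,1,1,1,1).

Reading off H_k = ker ∂_k / im ∂_{k+1}:

  H_0: rank C_0 − rank ∂_1 = 7 − 6 = 1, and the invariant factors of ∂_1 are all 1, so H_0 = Z.
  H_1: rank ker ∂_1 − rank ∂_2 = (21 − 6) − 13 = 2, and the invariant factors of ∂_2 are all 1, so H_1 = Z^2.
  H_2: rank ker ∂_2 − rank ∂_3 = (14 − 13) − 0 = 1, and there is no ∂_3, so H_2 = Z.

(K is a triangulation of the torus T^2.)

H_0 ≅ Z,  H_1 ≅ Z^2,  H_2 ≅ Z.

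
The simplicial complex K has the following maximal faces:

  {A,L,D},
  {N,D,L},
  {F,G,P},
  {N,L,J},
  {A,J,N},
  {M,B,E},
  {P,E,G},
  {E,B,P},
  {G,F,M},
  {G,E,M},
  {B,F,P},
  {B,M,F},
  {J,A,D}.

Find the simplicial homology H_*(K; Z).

Take the total order A < B < D < E < F < G < J < L < M < N < P on the vertex set. Then K (dimension 2) consists of the simplices:

  0-simplices (11): A, B, D, E, F, G, J, L, M, N, P
  1-simplices (22): AD, AJ, AL, AN, BE, BF, BM, BP, DJ, DL, DN, EG, EM, EP, FG, FM, FP, GM, GP, JL, JN, LN
  2-simplices (13): ADJ, ADL, AJN, BEM, BEP, BFM, BFP, DLN, EGM, EGP, FGM, FGP, JLN

Hence C_0 ≅ Z^11, C_1 ≅ Z^22, C_2 ≅ Z^13.

∂_1: C_1 → C_0 sends each edge [p,q] (with p < q) to q − p. For instance
  ∂GP = P − G.
As a 11×22 matrix over Z this has rank 9, with invariant factors (1,1,1,1,1,1,1,1,1).

The boundary map ∂_2: C_2 → C_1 sends each 2-simplex [p,q,r] to [q,r] − [p,r] + [p,q]. For instance
  ∂EGM = GM − EM + EG,
  ∂BFP = FP − BP + BF.
As a 22×13 matrix over Z this has rank 12, with invariant factors (1,1,1,1,1,1,1,1,1,1,1,1).

From H_k ≅ ker(∂_k) / im(∂_{k+1}) we obtain:

  H_0: rank C_0 − rank ∂_1 = 11 − 9 = 2, and the invariant factors of ∂_1 are all 1, so H_0 = Z^2.
  H_1: rank ker ∂_1 − rank ∂_2 = (22 − 9) − 12 = 1, and the invariant factors of ∂_2 are all 1, so H_1 = Z.
  H_2: rank ker ∂_2 − rank ∂_3 = (13 − 12) − 0 = 1, and there is no ∂_3, so H_2 = Z.

As a check, the Euler characteristic is 11 − 22 + 13 = 2, which agrees with 2 − 1 + 1 = 2.

H_0 ≅ Z^2,  H_1 ≅ Z,  H_2 ≅ Z.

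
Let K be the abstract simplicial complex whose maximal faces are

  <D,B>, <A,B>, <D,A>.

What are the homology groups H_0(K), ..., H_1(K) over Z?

We work with the vertex ordering A < B < D. The simplices of K, each written with vertices in increasing order, are:

  0-simplices (3): A, B, D
  1-simplices (3): AB, AD, BD

giving chain groups C_0 ≅ Z^3, C_1 ≅ Z^3.

∂_1: C_1 → C_0 is given by ∂[p,q] = [q] − [p]. For instance
  ∂AB = B − A.
As a 3×3 matrix over Z this has rank 2, with invariant factors (1,1).

Now H_k = ker ∂_k / im ∂_{k+1}, so:

  H_0: rank C_0 − rank ∂_1 = 3 − 2 = 1, and the invariant factors of ∂_1 are all 1, so H_0 ≅ Z.
  H_1: rank ker ∂_1 − rank ∂_2 = (3 − 2) − 0 = 1, and there is no ∂_2, so H_1 ≅ Z.

As a check, the Euler characteristic is 3 − 3 = 0, which agrees with 1 − 1 = 0.
(K is a triangulation of the circle S^1.)

H_0 = Z,  H_1 = Z.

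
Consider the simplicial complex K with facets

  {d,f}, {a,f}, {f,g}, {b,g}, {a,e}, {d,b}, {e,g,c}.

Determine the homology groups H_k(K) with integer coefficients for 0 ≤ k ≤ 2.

Fix the vertex order a < b < c < d < e < f < g and write every simplex with vertices in increasing order. Then dim K = 2 and the simplices of K are:

  0-simplices (7): a, b, c, d, e, f, g
  1-simplices (9): ae, af, bd, bg, ce, cg, df, eg, fg
  2-simplices (1): ceg

so the chain groups are C_0 ≅ Z^7, C_1 ≅ Z^9, C_2 ≅ Z^1.

Boundary ∂_1: C_1 → C_0 is given by ∂[p,q] = [q] − [p].
The 7×9 boundary matrix has rank 6 and Smith normal form diag(1,1,1,1,1,1).

Boundary ∂_2: C_2 → C_1 maps a triangle to the signed sum of its edges. For instance
  ∂ceg = eg − cg + ce.
The resulting 9×1 matrix has rank 1, and its Smith normal form has invariant factors (1).

Computing H_k = (kernel of ∂_k) / (image of ∂_{k+1}):

  H_0: rank C_0 − rank ∂_1 = 7 − 6 = 1, and the invariant factors of ∂_1 are all 1, so H_0 ≅ Z.
  H_1: rank ker ∂_1 − rank ∂_2 = (9 − 6) − 1 = 2, and the invariant factors of ∂_2 are all 1, so H_1 ≅ Z^2.
  H_2: rank ker ∂_2 − rank ∂_3 = (1 − 1) − 0 = 0, and there is no ∂_3, so H_2 ≅ 0.

H_0 ≅ Z,  H_1 ≅ Z^2,  H_2 = 0.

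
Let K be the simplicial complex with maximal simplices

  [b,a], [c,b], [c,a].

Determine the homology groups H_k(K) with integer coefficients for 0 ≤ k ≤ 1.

Order the vertices as a < b < c. Listing each simplex with vertices in this order, K has dimension 1 with simplices:

  0-simplices (3): a, b, c
  1-simplices (3): ab, ac, bc

Hence C_0 ≅ Z^3, C_1 ≅ Z^3.

The boundary map ∂_1: C_1 → C_0 sends each edge [p,q] (with p < q) to q − p. For instance
  ∂ac = c − a.
As a 3×3 matrix over Z this has rank 2, with invariant factors (1,1).

Computing H_k = (kernel of ∂_k) / (image of ∂_{k+1}):

  H_0: rank C_0 − rank ∂_1 = 3 − 2 = 1, and the invariant factors of ∂_1 are all 1, so H_0 ≅ Z.
  H_1: rank ker ∂_1 − rank ∂_2 = (3 − 2) − 0 = 1, and there is no ∂_2, so H_1 ≅ Z.

As a check, the Euler characteristic is 3 − 3 = 0, which agrees with 1 − 1 = 0.

H_0 = Z,  H_1 = Z.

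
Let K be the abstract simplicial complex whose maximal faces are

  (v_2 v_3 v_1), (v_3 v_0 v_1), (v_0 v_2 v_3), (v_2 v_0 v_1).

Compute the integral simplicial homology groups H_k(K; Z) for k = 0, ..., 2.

Order the vertices as v_0 < v_1 < v_2 < v_3. Listing each simplex with vertices in this order, K has dimension 2 with simplices:

  0-simplices (4): [v_0], [v_1], [v_2], [v_3]
  1-simplices (6): [v_0,v_1], [v_0,v_2], [v_0,v_3], [v_1,v_2], [v_1,v_3], [v_2,v_3]
  2-simplices (4): [v_0,v_1,v_2], [v_0,v_1,v_3], [v_0,v_2,v_3], [v_1,v_2,v_3]

so the chain groups are C_0 ≅ Z^4, C_1 ≅ Z^6, C_2 ≅ Z^4.

Boundary ∂_1: C_1 → C_0 sends each edge [p,q] (with p < q) to q − p. For instance
  ∂[v_0,v_3] = [v_3] − [v_0].
This gives a 4×6 integer matrix of rank 3; reducing to Smith normal form yields diagonal entries (1,1,1).

∂_2: C_2 → C_1 sends each 2-simplex [p,q,r] to [q,r] − [p,r] + [p,q]. For instance
  ∂[v_0,v_1,v_2] = [v_1,v_2] − [v_0,v_2] + [v_0,v_1],
  ∂[v_1,v_2,v_3] = [v_2,v_3] − [v_1,v_3] + [v_1,v_2].
The 6×4 boundary matrix has rank 3 and Smith normal form diag(1,1,1).

Computing H_k = (kernel of ∂_k) / (image of ∂_{k+1}):

  H_0: rank C_0 − rank ∂_1 = 4 − 3 = 1, and the invariant factors of ∂_1 are all 1, so H_0 ≅ Z.
  H_1: rank ker ∂_1 − rank ∂_2 = (6 − 3) − 3 = 0, and the invariant factors of ∂_2 are all 1, so H_1 ≅ 0.
  H_2: rank ker ∂_2 − rank ∂_3 = (4 − 3) − 0 = 1, and there is no ∂_3, so H_2 ≅ Z.

As a check, the Euler characteristic is 4 − 6 + 4 = 2, which agrees with 1 − 0 + 1 = 2.

H_0 ≅ Z,  H_1 = 0,  H_2 ≅ Z.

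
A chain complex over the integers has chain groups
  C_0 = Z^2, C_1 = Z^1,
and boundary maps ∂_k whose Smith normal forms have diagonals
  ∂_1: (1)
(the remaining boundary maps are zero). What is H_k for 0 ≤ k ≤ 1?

H_0: b_0 = 2 − 0 − 1 = 1; torsion from ∂_1 factors > 1: none. So H_0 ≅ Z.
H_1: b_1 = 1 − 1 − 0 = 0; torsion from ∂_2 factors > 1: none. So H_1 ≅ 0.

H_0 ≅ Z,  H_1 = 0.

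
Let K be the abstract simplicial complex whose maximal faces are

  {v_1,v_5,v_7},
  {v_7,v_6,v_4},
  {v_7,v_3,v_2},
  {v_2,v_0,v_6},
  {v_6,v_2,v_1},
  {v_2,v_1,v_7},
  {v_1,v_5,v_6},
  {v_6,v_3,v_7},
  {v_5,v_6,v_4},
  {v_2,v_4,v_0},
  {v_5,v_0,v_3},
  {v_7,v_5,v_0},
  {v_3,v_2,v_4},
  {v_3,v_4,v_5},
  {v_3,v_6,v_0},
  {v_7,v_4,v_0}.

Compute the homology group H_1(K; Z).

Fix the vertex order v_0 < v_1 < v_2 < v_3 < v_4 < v_5 < v_6 < v_7 and write every simplex with vertices in increasing order. Then dim K = 2 and the simplices of K are:

  0-simplices (8): [v_0], [v_1], [v_2], [v_3], [v_4], [v_5], [v_6], [v_7]
  1-simplices (24): (24 of them)
  2-simplices (16): (16 of them)

giving chain groups C_0 ≅ Z^8, C_1 ≅ Z^24, C_2 ≅ Z^16.

Boundary ∂_1: C_1 → C_0 is given by ∂[p,q] = [q] − [p]. For instance
  ∂[v_1,v_2] = [v_2] − [v_1].
The resulting 8×24 matrix has rank 7, and its Smith normal form has invariant factors (1,1,1,1,1,1,1).

Boundary ∂_2: C_2 → C_1 maps a triangle to the signed sum of its edges. For instance
  ∂[v_1,v_5,v_6] = [v_5,v_6] − [v_1,v_6] + [v_1,v_5],
  ∂[v_0,v_2,v_6] = [v_2,v_6] − [v_0,v_6] + [v_0,v_2].
This gives a 24×16 integer matrix of rank 15; reducing to Smith normal form yields diagonal entries (1,1,1,1,1,1,1,1,1,1,1,1,1,1,1).

Reading off H_k = ker ∂_k / im ∂_{k+1}:

  H_1: rank ker ∂_1 − rank ∂_2 = (24 − 7) − 15 = 2, and the invariant factors of ∂_2 are all 1, so H_1 ≅ Z^2.

(K is a triangulation of the torus T^2.)

H_1 ≅ Z^2.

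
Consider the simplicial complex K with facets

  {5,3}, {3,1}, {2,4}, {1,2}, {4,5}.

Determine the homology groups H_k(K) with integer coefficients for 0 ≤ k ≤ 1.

H_0 ≅ Z,  H_1 ≅ Z.

Fix the vertex order 1 < 2 < 3 < 4 < 5 and write every simplex with vertices in increasing order. Then dim K = 1 and the simplices of K are:

  0-simplices (5): [1], [2], [3], [4], [5]
  1-simplices (5): [1,2], [1,3], [2,4], [3,5], [4,5]

giving chain groups C_0 ≅ Z^5, C_1 ≅ Z^5.

∂_1: C_1 → C_0 maps an edge to its endpoints' difference, ∂[p,q] = q − p.
The 5×5 boundary matrix has rank 4 and Smith normal form diag(1,1,1,1).

Reading off H_k = ker ∂_k / im ∂_{k+1}:

  H_0: rank C_0 − rank ∂_1 = 5 − 4 = 1, and the invariant factors of ∂_1 are all 1, so H_0 ≅ Z.
  H_1: rank ker ∂_1 − rank ∂_2 = (5 − 4) − 0 = 1, and there is no ∂_2, so H_1 ≅ Z.

As a check, the Euler characteristic is 5 − 5 = 0, which agrees with 1 − 1 = 0.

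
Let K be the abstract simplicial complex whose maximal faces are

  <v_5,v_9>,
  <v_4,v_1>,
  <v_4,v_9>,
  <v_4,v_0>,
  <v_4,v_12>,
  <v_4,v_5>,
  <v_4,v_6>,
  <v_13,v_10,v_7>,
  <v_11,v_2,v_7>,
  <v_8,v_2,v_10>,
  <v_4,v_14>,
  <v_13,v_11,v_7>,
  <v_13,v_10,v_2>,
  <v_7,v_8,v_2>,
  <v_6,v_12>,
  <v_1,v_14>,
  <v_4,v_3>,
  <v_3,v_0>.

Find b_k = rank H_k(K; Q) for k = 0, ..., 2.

We work with the vertex ordering v_0 < v_1 < v_2 < v_3 < v_4 < v_5 < v_6 < v_7 < v_8 < v_9 < v_10 < v_11 < v_12 < v_13 < v_14. The simplices of K, each written with vertices in increasing order, are:

  0-simplices (15): [v_0], [v_1], [v_2], [v_3], [v_4], [v_5], [v_6], [v_7], [v_8], [v_9], [v_10], [v_11], [v_12], [v_13], [v_14]
  1-simplices (24): (24 of them)
  2-simplices (6): [v_2,v_7,v_8], [v_2,v_7,v_11], [v_2,v_8,v_10], [v_2,v_10,v_13], [v_7,v_10,v_13], [v_7,v_11,v_13]

so the chain groups are C_0 ≅ Z^15, C_1 ≅ Z^24, C_2 ≅ Z^6.

The boundary map ∂_1: C_1 → C_0 is given by ∂[p,q] = [q] − [p]. For instance
  ∂[v_4,v_12] = [v_12] − [v_4].
The 15×24 boundary matrix has rank 13 and Smith normal form diag(1,1,1,1,1,1,1,1,1,1,1,1,1).

Boundary ∂_2: C_2 → C_1 sends each 2-simplex [p,q,r] to [q,r] − [p,r] + [p,q]. For instance
  ∂[v_2,v_7,v_11] = [v_7,v_11] − [v_2,v_11] + [v_2,v_7],
  ∂[v_7,v_11,v_13] = [v_11,v_13] − [v_7,v_13] + [v_7,v_11].
This gives a 24×6 integer matrix of rank 6; reducing to Smith normal form yields diagonal entries (1,1,1,1,1,1).

Now H_k = ker ∂_k / im ∂_{k+1}, so:

  H_0: rank C_0 − rank ∂_1 = 15 − 13 = 2, and the invariant factors of ∂_1 are all 1, so H_0 ≅ Z^2.
  H_1: rank ker ∂_1 − rank ∂_2 = (24 − 13) − 6 = 5, and the invariant factors of ∂_2 are all 1, so H_1 ≅ Z^5.
  H_2: rank ker ∂_2 − rank ∂_3 = (6 − 6) − 0 = 0, and there is no ∂_3, so H_2 ≅ 0.

(K is a triangulation of the disjoint union of the cylinder S^1 x I and a wedge of 4 circles.)

Hence the Betti numbers are b_0 = 2, b_1 = 5, b_2 = 0.

b_0 = 2, b_1 = 5, b_2 = 0.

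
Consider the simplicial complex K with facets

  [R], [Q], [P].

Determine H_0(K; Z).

H_0 = Z^3.

Take the total order P < Q < R on the vertex set. Then K (dimension 0) consists of the simplices:

  0-simplices (3): P, Q, R

so the chain groups are C_0 ≅ Z^3.

Reading off H_k = ker ∂_k / im ∂_{k+1}:

  H_0: rank C_0 − rank ∂_1 = 3 − 0 = 3, and there is no ∂_1, so H_0 ≅ Z^3.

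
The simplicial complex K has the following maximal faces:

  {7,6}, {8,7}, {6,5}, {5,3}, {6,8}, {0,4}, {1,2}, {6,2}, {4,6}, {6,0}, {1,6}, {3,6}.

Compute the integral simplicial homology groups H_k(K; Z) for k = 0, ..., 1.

H_0 = Z,  H_1 = Z^4.

Take the total order 0 < 1 < 2 < 3 < 4 < 5 < 6 < 7 < 8 on the vertex set. Then K (dimension 1) consists of the simplices:

  0-simplices (9): [0], [1], [2], [3], [4], [5], [6], [7], [8]
  1-simplices (12): [0,4], [0,6], [1,2], [1,6], [2,6], [3,5], [3,6], [4,6], [5,6], [6,7], [6,8], [7,8]

Hence C_0 ≅ Z^9, C_1 ≅ Z^12.

Boundary ∂_1: C_1 → C_0 sends each edge [p,q] (with p < q) to q − p.
The 9×12 boundary matrix has rank 8 and Smith normal form diag(1,1,1,1,1,1,1,1).

From H_k ≅ ker(∂_k) / im(∂_{k+1}) we obtain:

  H_0: rank C_0 − rank ∂_1 = 9 − 8 = 1, and the invariant factors of ∂_1 are all 1, so H_0 ≅ Z.
  H_1: rank ker ∂_1 − rank ∂_2 = (12 − 8) − 0 = 4, and there is no ∂_2, so H_1 ≅ Z^4.

(K is a triangulation of a wedge of 4 circles.)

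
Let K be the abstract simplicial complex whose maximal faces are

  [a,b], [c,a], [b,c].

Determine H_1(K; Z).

We work with the vertex ordering a < b < c. The simplices of K, each written with vertices in increasing order, are:

  0-simplices (3): a, b, c
  1-simplices (3): ab, ac, bc

so the chain groups are C_0 ≅ Z^3, C_1 ≅ Z^3.

The boundary map ∂_1: C_1 → C_0 is given by ∂[p,q] = [q] − [p]. For instance
  ∂bc = c − b.
As a 3×3 matrix over Z this has rank 2, with invariant factors (1,1).

Reading off H_k = ker ∂_k / im ∂_{k+1}:

  H_1: rank ker ∂_1 − rank ∂_2 = (3 − 2) − 0 = 1, and there is no ∂_2, so H_1 ≅ Z.

(K is a triangulation of the circle S^1.)

H_1 ≅ Z.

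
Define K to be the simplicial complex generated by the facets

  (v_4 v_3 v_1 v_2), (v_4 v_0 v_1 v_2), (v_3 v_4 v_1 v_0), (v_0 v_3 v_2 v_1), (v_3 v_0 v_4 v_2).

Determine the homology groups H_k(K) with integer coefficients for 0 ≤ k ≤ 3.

H_0 ≅ Z,  H_1 = 0,  H_2 = 0,  H_3 ≅ Z.

Fix the vertex order v_0 < v_1 < v_2 < v_3 < v_4 and write every simplex with vertices in increasing order. Then dim K = 3 and the simplices of K are:

  0-simplices (5): [v_0], [v_1], [v_2], [v_3], [v_4]
  1-simplices (10): [v_0,v_1], [v_0,v_2], [v_0,v_3], [v_0,v_4], [v_1,v_2], [v_1,v_3], [v_1,v_4], [v_2,v_3], [v_2,v_4], [v_3,v_4]
  2-simplices (10): [v_0,v_1,v_2], [v_0,v_1,v_3], [v_0,v_1,v_4], [v_0,v_2,v_3], [v_0,v_2,v_4], [v_0,v_3,v_4], [v_1,v_2,v_3], [v_1,v_2,v_4], [v_1,v_3,v_4], [v_2,v_3,v_4]
  3-simplices (5): [v_0,v_1,v_2,v_3], [v_0,v_1,v_2,v_4], [v_0,v_1,v_3,v_4], [v_0,v_2,v_3,v_4], [v_1,v_2,v_3,v_4]

Hence C_0 ≅ Z^5, C_1 ≅ Z^10, C_2 ≅ Z^10, C_3 ≅ Z^5.

Boundary ∂_1: C_1 → C_0 sends each edge [p,q] (with p < q) to q − p.
The resulting 5×10 matrix has rank 4, and its Smith normal form has invariant factors (1,1,1,1).

Boundary ∂_2: C_2 → C_1 maps a triangle to the signed sum of its edges. For instance
  ∂[v_0,v_2,v_3] = [v_2,v_3] − [v_0,v_3] + [v_0,v_2],
  ∂[v_0,v_1,v_2] = [v_1,v_2] − [v_0,v_2] + [v_0,v_1].
The 10×10 boundary matrix has rank 6 and Smith normal form diag(1,1,1,1,1,1).

The boundary map ∂_3: C_3 → C_2 sends each 3-simplex σ to the alternating sum Σ_i (−1)^i (σ with its i-th vertex removed). For instance
  ∂[v_0,v_1,v_3,v_4] = [v_1,v_3,v_4] − [v_0,v_3,v_4] + [v_0,v_1,v_4] − [v_0,v_1,v_3],
  ∂[v_0,v_1,v_2,v_4] = [v_1,v_2,v_4] − [v_0,v_2,v_4] + [v_0,v_1,v_4] − [v_0,v_1,v_2].
The resulting 10×5 matrix has rank 4, and its Smith normal form has invariant factors (1,1,1,1).

From H_k ≅ ker(∂_k) / im(∂_{k+1}) we obtain:

  H_0: rank C_0 − rank ∂_1 = 5 − 4 = 1, and the invariant factors of ∂_1 are all 1, so H_0 ≅ Z.
  H_1: rank ker ∂_1 − rank ∂_2 = (10 − 4) − 6 = 0, and the invariant factors of ∂_2 are all 1, so H_1 ≅ 0.
  H_2: rank ker ∂_2 − rank ∂_3 = (10 − 6) − 4 = 0, and the invariant factors of ∂_3 are all 1, so H_2 ≅ 0.
  H_3: rank ker ∂_3 − rank ∂_4 = (5 − 4) − 0 = 1, and there is no ∂_4, so H_3 ≅ Z.

As a check, the Euler characteristic is 5 − 10 + 10 − 5 = 0, which agrees with 1 − 0 + 0 − 1 = 0.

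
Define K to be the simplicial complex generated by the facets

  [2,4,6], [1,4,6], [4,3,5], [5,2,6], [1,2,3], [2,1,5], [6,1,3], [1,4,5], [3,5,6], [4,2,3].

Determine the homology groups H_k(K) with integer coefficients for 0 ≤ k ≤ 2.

H_0 = Z,  H_1 = Z/2,  H_2 = 0.

We work with the vertex ordering 1 < 2 < 3 < 4 < 5 < 6. The simplices of K, each written with vertices in increasing order, are:

  0-simplices (6): [1], [2], [3], [4], [5], [6]
  1-simplices (15): [1,2], [1,3], [1,4], [1,5], [1,6], [2,3], [2,4], [2,5], [2,6], [3,4], [3,5], [3,6], [4,5], [4,6], [5,6]
  2-simplices (10): [1,2,3], [1,2,5], [1,3,6], [1,4,5], [1,4,6], [2,3,4], [2,4,6], [2,5,6], [3,4,5], [3,5,6]

Hence C_0 ≅ Z^6, C_1 ≅ Z^15, C_2 ≅ Z^10.

The boundary map ∂_1: C_1 → C_0 sends each edge [p,q] (with p < q) to q − p.
As a 6×15 matrix over Z this has rank 5, with invariant factors (1,1,1,1,1).

Boundary ∂_2: C_2 → C_1 sends each 2-simplex [p,q,r] to [q,r] − [p,r] + [p,q]. For instance
  ∂[1,2,3] = [2,3] − [1,3] + [1,2],
  ∂[2,5,6] = [5,6] − [2,6] + [2,5].
The resulting 15×10 matrix has rank 10, and its Smith normal form has invariant factors (1,1,1,1,1,1,1,1,1,2).

From H_k ≅ ker(∂_k) / im(∂_{k+1}) we obtain:

  H_0: rank C_0 − rank ∂_1 = 6 − 5 = 1, and the invariant factors of ∂_1 are all 1, so H_0 ≅ Z.
  H_1: rank ker ∂_1 − rank ∂_2 = (15 − 5) − 10 = 0, and ∂_2 has invariant factor 2 > 1, so H_1 ≅ Z/2.
  H_2: rank ker ∂_2 − rank ∂_3 = (10 − 10) − 0 = 0, and there is no ∂_3, so H_2 ≅ 0.

As a check, the Euler characteristic is 6 − 15 + 10 = 1, which agrees with 1 − 0 + 0 = 1.
(K is a triangulation of the real projective plane RP^2.)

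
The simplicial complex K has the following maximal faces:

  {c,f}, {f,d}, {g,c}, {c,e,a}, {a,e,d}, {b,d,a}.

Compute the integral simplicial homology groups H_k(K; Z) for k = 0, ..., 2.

Fix the vertex order a < b < c < d < e < f < g and write every simplex with vertices in increasing order. Then dim K = 2 and the simplices of K are:

  0-simplices (7): a, b, c, d, e, f, g
  1-simplices (10): ab, ac, ad, ae, bd, ce, cf, cg, de, df
  2-simplices (3): abd, ace, ade

so the chain groups are C_0 ≅ Z^7, C_1 ≅ Z^10, C_2 ≅ Z^3.

Boundary ∂_1: C_1 → C_0 is given by ∂[p,q] = [q] − [p]. For instance
  ∂ad = d − a.
The 7×10 boundary matrix has rank 6 and Smith normal form diag(1,1,1,1,1,1).

∂_2: C_2 → C_1 maps a triangle to the signed sum of its edges. For instance
  ∂abd = bd − ad + ab,
  ∂ade = de − ae + ad.
As a 10×3 matrix over Z this has rank 3, with invariant factors (1,1,1).

From H_k ≅ ker(∂_k) / im(∂_{k+1}) we obtain:

  H_0: rank C_0 − rank ∂_1 = 7 − 6 = 1, and the invariant factors of ∂_1 are all 1, so H_0 ≅ Z.
  H_1: rank ker ∂_1 − rank ∂_2 = (10 − 6) − 3 = 1, and the invariant factors of ∂_2 are all 1, so H_1 ≅ Z.
  H_2: rank ker ∂_2 − rank ∂_3 = (3 − 3) − 0 = 0, and there is no ∂_3, so H_2 ≅ 0.

H_0 = Z,  H_1 = Z,  H_2 = 0.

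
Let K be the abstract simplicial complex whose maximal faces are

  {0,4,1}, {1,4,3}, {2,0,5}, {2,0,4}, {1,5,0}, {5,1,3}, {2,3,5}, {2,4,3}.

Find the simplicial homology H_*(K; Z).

Fix the vertex order 0 < 1 < 2 < 3 < 4 < 5 and write every simplex with vertices in increasing order. Then dim K = 2 and the simplices of K are:

  0-simplices (6): [0], [1], [2], [3], [4], [5]
  1-simplices (12): [0,1], [0,2], [0,4], [0,5], [1,3], [1,4], [1,5], [2,3], [2,4], [2,5], [3,4], [3,5]
  2-simplices (8): [0,1,4], [0,1,5], [0,2,4], [0,2,5], [1,3,4], [1,3,5], [2,3,4], [2,3,5]

so the chain groups are C_0 ≅ Z^6, C_1 ≅ Z^12, C_2 ≅ Z^8.

∂_1: C_1 → C_0 sends each edge [p,q] (with p < q) to q − p. For instance
  ∂[1,3] = [3] − [1].
As a 6×12 matrix over Z this has rank 5, with invariant factors (1,1,1,1,1).

The boundary map ∂_2: C_2 → C_1 maps a triangle to the signed sum of its edges. For instance
  ∂[0,2,5] = [2,5] − [0,5] + [0,2],
  ∂[1,3,4] = [3,4] − [1,4] + [1,3].
As a 12×8 matrix over Z this has rank 7, with invariant factors (1,1,1,1,1,1,1).

Reading off H_k = ker ∂_k / im ∂_{k+1}:

  H_0: rank C_0 − rank ∂_1 = 6 − 5 = 1, and the invariant factors of ∂_1 are all 1, so H_0 ≅ Z.
  H_1: rank ker ∂_1 − rank ∂_2 = (12 − 5) − 7 = 0, and the invariant factors of ∂_2 are all 1, so H_1 ≅ 0.
  H_2: rank ker ∂_2 − rank ∂_3 = (8 − 7) − 0 = 1, and there is no ∂_3, so H_2 ≅ Z.

H_0 = Z,  H_1 = 0,  H_2 = Z.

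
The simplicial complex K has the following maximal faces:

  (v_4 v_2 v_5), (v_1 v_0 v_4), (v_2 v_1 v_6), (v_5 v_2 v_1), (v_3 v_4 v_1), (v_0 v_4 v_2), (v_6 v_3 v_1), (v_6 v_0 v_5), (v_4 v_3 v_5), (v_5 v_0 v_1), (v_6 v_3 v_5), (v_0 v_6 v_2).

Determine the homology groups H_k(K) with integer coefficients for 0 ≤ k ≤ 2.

Fix the vertex order v_0 < v_1 < v_2 < v_3 < v_4 < v_5 < v_6 and write every simplex with vertices in increasing order. Then dim K = 2 and the simplices of K are:

  0-simplices (7): [v_0], [v_1], [v_2], [v_3], [v_4], [v_5], [v_6]
  1-simplices (18): (18 of them)
  2-simplices (12): (12 of them)

so the chain groups are C_0 ≅ Z^7, C_1 ≅ Z^18, C_2 ≅ Z^12.

The boundary map ∂_1: C_1 → C_0 maps an edge to its endpoints' difference, ∂[p,q] = q − p. For instance
  ∂[v_0,v_4] = [v_4] − [v_0].
This gives a 7×18 integer matrix of rank 6; reducing to Smith normal form yields diagonal entries (1,1,1,1,1,1).

∂_2: C_2 → C_1 sends each 2-simplex [p,q,r] to [q,r] − [p,r] + [p,q]. For instance
  ∂[v_1,v_3,v_6] = [v_3,v_6] − [v_1,v_6] + [v_1,v_3],
  ∂[v_0,v_1,v_4] = [v_1,v_4] − [v_0,v_4] + [v_0,v_1].
The resulting 18×12 matrix has rank 12, and its Smith normal form has invariant factors (1,1,1,1,1,1,1,1,1,1,1,2).

Computing H_k = (kernel of ∂_k) / (image of ∂_{k+1}):

  H_0: rank C_0 − rank ∂_1 = 7 − 6 = 1, and the invariant factors of ∂_1 are all 1, so H_0 = Z.
  H_1: rank ker ∂_1 − rank ∂_2 = (18 − 6) − 12 = 0, and ∂_2 has invariant factor 2 > 1, so H_1 = Z/2Z.
  H_2: rank ker ∂_2 − rank ∂_3 = (12 − 12) − 0 = 0, and there is no ∂_3, so H_2 = 0.

As a check, the Euler characteristic is 7 − 18 + 12 = 1, which agrees with 1 − 0 + 0 = 1.
(K is a triangulation of the real projective plane RP^2.)

H_0 = Z,  H_1 = Z/2Z,  H_2 = 0.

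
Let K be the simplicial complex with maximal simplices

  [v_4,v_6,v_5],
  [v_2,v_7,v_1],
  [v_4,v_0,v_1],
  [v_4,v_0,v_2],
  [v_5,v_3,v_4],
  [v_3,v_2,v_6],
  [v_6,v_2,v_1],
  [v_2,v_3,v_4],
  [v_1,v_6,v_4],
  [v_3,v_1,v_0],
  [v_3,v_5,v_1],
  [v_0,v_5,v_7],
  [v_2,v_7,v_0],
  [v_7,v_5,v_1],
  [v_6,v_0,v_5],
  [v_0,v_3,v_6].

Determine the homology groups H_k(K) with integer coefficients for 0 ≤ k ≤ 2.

H_0 = Z,  H_1 = Z^2,  H_2 = Z.

Fix the vertex order v_0 < v_1 < v_2 < v_3 < v_4 < v_5 < v_6 < v_7 and write every simplex with vertices in increasing order. Then dim K = 2 and the simplices of K are:

  0-simplices (8): [v_0], [v_1], [v_2], [v_3], [v_4], [v_5], [v_6], [v_7]
  1-simplices (24): (24 of them)
  2-simplices (16): (16 of them)

giving chain groups C_0 ≅ Z^8, C_1 ≅ Z^24, C_2 ≅ Z^16.

∂_1: C_1 → C_0 maps an edge to its endpoints' difference, ∂[p,q] = q − p. For instance
  ∂[v_1,v_5] = [v_5] − [v_1].
The resulting 8×24 matrix has rank 7, and its Smith normal form has invariant factors (1,1,1,1,1,1,1).

∂_2: C_2 → C_1 acts by ∂[p,q,r] = [q,r] − [p,r] + [p,q]. For instance
  ∂[v_1,v_2,v_7] = [v_2,v_7] − [v_1,v_7] + [v_1,v_2],
  ∂[v_0,v_1,v_4] = [v_1,v_4] − [v_0,v_4] + [v_0,v_1].
The 24×16 boundary matrix has rank 15 and Smith normal form diag(1,1,1,1,1,1,1,1,1,1,1,1,1,1,1).

Now H_k = ker ∂_k / im ∂_{k+1}, so:

  H_0: rank C_0 − rank ∂_1 = 8 − 7 = 1, and the invariant factors of ∂_1 are all 1, so H_0 = Z.
  H_1: rank ker ∂_1 − rank ∂_2 = (24 − 7) − 15 = 2, and the invariant factors of ∂_2 are all 1, so H_1 = Z^2.
  H_2: rank ker ∂_2 − rank ∂_3 = (16 − 15) − 0 = 1, and there is no ∂_3, so H_2 = Z.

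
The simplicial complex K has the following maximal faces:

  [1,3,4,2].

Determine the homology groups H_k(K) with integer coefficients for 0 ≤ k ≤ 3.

Fix the vertex order 1 < 2 < 3 < 4 and write every simplex with vertices in increasing order. Then dim K = 3 and the simplices of K are:

  0-simplices (4): [1], [2], [3], [4]
  1-simplices (6): [1,2], [1,3], [1,4], [2,3], [2,4], [3,4]
  2-simplices (4): [1,2,3], [1,2,4], [1,3,4], [2,3,4]
  3-simplices (1): [1,2,3,4]

so the chain groups are C_0 ≅ Z^4, C_1 ≅ Z^6, C_2 ≅ Z^4, C_3 ≅ Z^1.

Boundary ∂_1: C_1 → C_0 maps an edge to its endpoints' difference, ∂[p,q] = q − p. For instance
  ∂[2,4] = [4] − [2].
The resulting 4×6 matrix has rank 3, and its Smith normal form has invariant factors (1,1,1).

The boundary map ∂_2: C_2 → C_1 acts by ∂[p,q,r] = [q,r] − [p,r] + [p,q]. For instance
  ∂[2,3,4] = [3,4] − [2,4] + [2,3],
  ∂[1,2,3] = [2,3] − [1,3] + [1,2].
As a 6×4 matrix over Z this has rank 3, with invariant factors (1,1,1).

Boundary ∂_3: C_3 → C_2 sends each 3-simplex σ to the alternating sum Σ_i (−1)^i (σ with its i-th vertex removed). For instance
  ∂[1,2,3,4] = [2,3,4] − [1,3,4] + [1,2,4] − [1,2,3].
The 4×1 boundary matrix has rank 1 and Smith normal form diag(1).

From H_k ≅ ker(∂_k) / im(∂_{k+1}) we obtain:

  H_0: rank C_0 − rank ∂_1 = 4 − 3 = 1, and the invariant factors of ∂_1 are all 1, so H_0 ≅ Z.
  H_1: rank ker ∂_1 − rank ∂_2 = (6 − 3) − 3 = 0, and the invariant factors of ∂_2 are all 1, so H_1 ≅ 0.
  H_2: rank ker ∂_2 − rank ∂_3 = (4 − 3) − 1 = 0, and the invariant factors of ∂_3 are all 1, so H_2 ≅ 0.
  H_3: rank ker ∂_3 − rank ∂_4 = (1 − 1) − 0 = 0, and there is no ∂_4, so H_3 ≅ 0.

H_0 = Z,  H_1 = 0,  H_2 = 0,  H_3 = 0.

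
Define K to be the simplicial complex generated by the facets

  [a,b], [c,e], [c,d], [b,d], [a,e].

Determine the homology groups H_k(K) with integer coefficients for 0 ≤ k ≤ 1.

H_0 = Z,  H_1 = Z.

Fix the vertex order a < b < c < d < e and write every simplex with vertices in increasing order. Then dim K = 1 and the simplices of K are:

  0-simplices (5): a, b, c, d, e
  1-simplices (5): ab, ae, bd, cd, ce

so the chain groups are C_0 ≅ Z^5, C_1 ≅ Z^5.

The boundary map ∂_1: C_1 → C_0 is given by ∂[p,q] = [q] − [p]. For instance
  ∂ae = e − a.
This gives a 5×5 integer matrix of rank 4; reducing to Smith normal form yields diagonal entries (1,1,1,1).

Computing H_k = (kernel of ∂_k) / (image of ∂_{k+1}):

  H_0: rank C_0 − rank ∂_1 = 5 − 4 = 1, and the invariant factors of ∂_1 are all 1, so H_0 = Z.
  H_1: rank ker ∂_1 − rank ∂_2 = (5 − 4) − 0 = 1, and there is no ∂_2, so H_1 = Z.

(K is a triangulation of the circle S^1.)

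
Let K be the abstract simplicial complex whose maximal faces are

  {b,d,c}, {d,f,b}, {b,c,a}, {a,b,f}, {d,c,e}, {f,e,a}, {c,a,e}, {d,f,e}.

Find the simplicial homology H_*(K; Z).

H_0 ≅ Z,  H_1 = 0,  H_2 ≅ Z.

Take the total order a < b < c < d < e < f on the vertex set. Then K (dimension 2) consists of the simplices:

  0-simplices (6): a, b, c, d, e, f
  1-simplices (12): ab, ac, ae, af, bc, bd, bf, cd, ce, de, df, ef
  2-simplices (8): abc, abf, ace, aef, bcd, bdf, cde, def

so the chain groups are C_0 ≅ Z^6, C_1 ≅ Z^12, C_2 ≅ Z^8.

The boundary map ∂_1: C_1 → C_0 maps an edge to its endpoints' difference, ∂[p,q] = q − p.
The resulting 6×12 matrix has rank 5, and its Smith normal form has invariant factors (1,1,1,1,1).

Boundary ∂_2: C_2 → C_1 sends each 2-simplex [p,q,r] to [q,r] − [p,r] + [p,q]. For instance
  ∂abc = bc − ac + ab,
  ∂def = ef − df + de.
This gives a 12×8 integer matrix of rank 7; reducing to Smith normal form yields diagonal entries (1,1,1,1,1,1,1).

Now H_k = ker ∂_k / im ∂_{k+1}, so:

  H_0: rank C_0 − rank ∂_1 = 6 − 5 = 1, and the invariant factors of ∂_1 are all 1, so H_0 = Z.
  H_1: rank ker ∂_1 − rank ∂_2 = (12 − 5) − 7 = 0, and the invariant factors of ∂_2 are all 1, so H_1 = 0.
  H_2: rank ker ∂_2 − rank ∂_3 = (8 − 7) − 0 = 1, and there is no ∂_3, so H_2 = Z.

As a check, the Euler characteristic is 6 − 12 + 8 = 2, which agrees with 1 − 0 + 1 = 2.
(K is a triangulation of the 2-sphere S^2.)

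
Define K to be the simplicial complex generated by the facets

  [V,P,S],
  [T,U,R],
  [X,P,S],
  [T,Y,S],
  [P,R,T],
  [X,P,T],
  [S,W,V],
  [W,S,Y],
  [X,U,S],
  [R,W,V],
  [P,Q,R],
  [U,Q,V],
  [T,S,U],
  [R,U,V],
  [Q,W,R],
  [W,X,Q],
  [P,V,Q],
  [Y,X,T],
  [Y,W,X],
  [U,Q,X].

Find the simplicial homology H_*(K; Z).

Order the vertices as P < Q < R < S < T < U < V < W < X < Y. Listing each simplex with vertices in this order, K has dimension 2 with simplices:

  0-simplices (10): P, Q, R, S, T, U, V, W, X, Y
  1-simplices (30): PQ, PR, PS, PT, PV, PX, QR, QU, QV, QW, QX, RT, RU, RV, RW, ST, SU, SV, SW, SX, SY, TU, TX, TY, UV, UX, VW, WX, WY, XY
  2-simplices (20): PQR, PQV, PRT, PSV, PSX, PTX, QRW, QUV, QUX, QWX, RTU, RUV, RVW, STU, STY, SUX, SVW, SWY, TXY, WXY

so the chain groups are C_0 ≅ Z^10, C_1 ≅ Z^30, C_2 ≅ Z^20.

∂_1: C_1 → C_0 sends each edge [p,q] (with p < q) to q − p. For instance
  ∂QU = U − Q.
As a 10×30 matrix over Z this has rank 9, with invariant factors (1,1,1,1,1,1,1,1,1).

∂_2: C_2 → C_1 acts by ∂[p,q,r] = [q,r] − [p,r] + [p,q]. For instance
  ∂PQV = QV − PV + PQ,
  ∂WXY = XY − WY + WX.
This gives a 30×20 integer matrix of rank 20; reducing to Smith normal form yields diagonal entries (1,1,1,1,1,1,1,1,1,1,1,1,1,1,1,1,1,1,1,2).

Now H_k = ker ∂_k / im ∂_{k+1}, so:

  H_0: rank C_0 − rank ∂_1 = 10 − 9 = 1, and the invariant factors of ∂_1 are all 1, so H_0 ≅ Z.
  H_1: rank ker ∂_1 − rank ∂_2 = (30 − 9) − 20 = 1, and ∂_2 has invariant factor 2 > 1, so H_1 ≅ Z ⊕ Z/2.
  H_2: rank ker ∂_2 − rank ∂_3 = (20 − 20) − 0 = 0, and there is no ∂_3, so H_2 ≅ 0.

H_0 ≅ Z,  H_1 ≅ Z ⊕ Z/2,  H_2 = 0.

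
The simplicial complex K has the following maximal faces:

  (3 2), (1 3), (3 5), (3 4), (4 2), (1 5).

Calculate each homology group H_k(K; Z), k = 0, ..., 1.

Order the vertices as 1 < 2 < 3 < 4 < 5. Listing each simplex with vertices in this order, K has dimension 1 with simplices:

  0-simplices (5): [1], [2], [3], [4], [5]
  1-simplices (6): [1,3], [1,5], [2,3], [2,4], [3,4], [3,5]

so the chain groups are C_0 ≅ Z^5, C_1 ≅ Z^6.

Boundary ∂_1: C_1 → C_0 maps an edge to its endpoints' difference, ∂[p,q] = q − p. For instance
  ∂[2,3] = [3] − [2].
The resulting 5×6 matrix has rank 4, and its Smith normal form has invariant factors (1,1,1,1).

Reading off H_k = ker ∂_k / im ∂_{k+1}:

  H_0: rank C_0 − rank ∂_1 = 5 − 4 = 1, and the invariant factors of ∂_1 are all 1, so H_0 = Z.
  H_1: rank ker ∂_1 − rank ∂_2 = (6 − 4) − 0 = 2, and there is no ∂_2, so H_1 = Z^2.

H_0 ≅ Z,  H_1 ≅ Z^2.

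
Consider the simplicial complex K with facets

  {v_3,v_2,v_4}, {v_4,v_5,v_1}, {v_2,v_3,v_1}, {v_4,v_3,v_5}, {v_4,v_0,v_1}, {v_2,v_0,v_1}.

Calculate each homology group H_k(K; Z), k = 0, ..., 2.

We work with the vertex ordering v_0 < v_1 < v_2 < v_3 < v_4 < v_5. The simplices of K, each written with vertices in increasing order, are:

  0-simplices (6): [v_0], [v_1], [v_2], [v_3], [v_4], [v_5]
  1-simplices (12): [v_0,v_1], [v_0,v_2], [v_0,v_4], [v_1,v_2], [v_1,v_3], [v_1,v_4], [v_1,v_5], [v_2,v_3], [v_2,v_4], [v_3,v_4], [v_3,v_5], [v_4,v_5]
  2-simplices (6): [v_0,v_1,v_2], [v_0,v_1,v_4], [v_1,v_2,v_3], [v_1,v_4,v_5], [v_2,v_3,v_4], [v_3,v_4,v_5]

so the chain groups are C_0 ≅ Z^6, C_1 ≅ Z^12, C_2 ≅ Z^6.

The boundary map ∂_1: C_1 → C_0 sends each edge [p,q] (with p < q) to q − p.
The 6×12 boundary matrix has rank 5 and Smith normal form diag(1,1,1,1,1).

∂_2: C_2 → C_1 acts by ∂[p,q,r] = [q,r] − [p,r] + [p,q]. For instance
  ∂[v_1,v_4,v_5] = [v_4,v_5] − [v_1,v_5] + [v_1,v_4],
  ∂[v_0,v_1,v_4] = [v_1,v_4] − [v_0,v_4] + [v_0,v_1].
The 12×6 boundary matrix has rank 6 and Smith normal form diag(1,1,1,1,1,1).

From H_k ≅ ker(∂_k) / im(∂_{k+1}) we obtain:

  H_0: rank C_0 − rank ∂_1 = 6 − 5 = 1, and the invariant factors of ∂_1 are all 1, so H_0 ≅ Z.
  H_1: rank ker ∂_1 − rank ∂_2 = (12 − 5) − 6 = 1, and the invariant factors of ∂_2 are all 1, so H_1 ≅ Z.
  H_2: rank ker ∂_2 − rank ∂_3 = (6 − 6) − 0 = 0, and there is no ∂_3, so H_2 ≅ 0.

(K is a triangulation of the cylinder S^1 x I.)

H_0 = Z,  H_1 = Z,  H_2 = 0.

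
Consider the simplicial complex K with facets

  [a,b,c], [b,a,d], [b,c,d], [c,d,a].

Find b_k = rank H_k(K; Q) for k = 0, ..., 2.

b_0 = 1, b_1 = 0, b_2 = 1.

Order the vertices as a < b < c < d. Listing each simplex with vertices in this order, K has dimension 2 with simplices:

  0-simplices (4): a, b, c, d
  1-simplices (6): ab, ac, ad, bc, bd, cd
  2-simplices (4): abc, abd, acd, bcd

so the chain groups are C_0 ≅ Z^4, C_1 ≅ Z^6, C_2 ≅ Z^4.

∂_1: C_1 → C_0 is given by ∂[p,q] = [q] − [p].
The 4×6 boundary matrix has rank 3 and Smith normal form diag(1,1,1).

The boundary map ∂_2: C_2 → C_1 maps a triangle to the signed sum of its edges. For instance
  ∂acd = cd − ad + ac,
  ∂bcd = cd − bd + bc.
As a 6×4 matrix over Z this has rank 3, with invariant factors (1,1,1).

From H_k ≅ ker(∂_k) / im(∂_{k+1}) we obtain:

  H_0: rank C_0 − rank ∂_1 = 4 − 3 = 1, and the invariant factors of ∂_1 are all 1, so H_0 ≅ Z.
  H_1: rank ker ∂_1 − rank ∂_2 = (6 − 3) − 3 = 0, and the invariant factors of ∂_2 are all 1, so H_1 ≅ 0.
  H_2: rank ker ∂_2 − rank ∂_3 = (4 − 3) − 0 = 1, and there is no ∂_3, so H_2 ≅ Z.

As a check, the Euler characteristic is 4 − 6 + 4 = 2, which agrees with 1 − 0 + 1 = 2.

Hence the Betti numbers are b_0 = 1, b_1 = 0, b_2 = 1.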